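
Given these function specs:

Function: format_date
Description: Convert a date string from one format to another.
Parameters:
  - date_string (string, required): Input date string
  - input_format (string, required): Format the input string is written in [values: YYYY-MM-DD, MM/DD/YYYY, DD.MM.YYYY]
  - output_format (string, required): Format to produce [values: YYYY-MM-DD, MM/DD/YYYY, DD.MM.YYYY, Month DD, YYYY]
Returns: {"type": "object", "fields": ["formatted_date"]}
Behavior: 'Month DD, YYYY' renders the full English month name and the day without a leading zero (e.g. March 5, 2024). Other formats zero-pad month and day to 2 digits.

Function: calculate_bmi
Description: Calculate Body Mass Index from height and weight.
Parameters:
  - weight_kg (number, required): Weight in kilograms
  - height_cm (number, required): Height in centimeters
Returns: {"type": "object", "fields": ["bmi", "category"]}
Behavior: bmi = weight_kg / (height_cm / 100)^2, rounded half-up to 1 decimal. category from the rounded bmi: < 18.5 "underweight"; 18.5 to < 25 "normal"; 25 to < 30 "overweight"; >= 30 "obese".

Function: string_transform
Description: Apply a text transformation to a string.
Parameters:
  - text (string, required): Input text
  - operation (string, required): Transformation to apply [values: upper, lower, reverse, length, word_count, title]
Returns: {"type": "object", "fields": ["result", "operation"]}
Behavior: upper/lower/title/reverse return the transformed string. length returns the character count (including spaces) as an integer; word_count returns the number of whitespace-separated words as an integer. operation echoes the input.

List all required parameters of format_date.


Parameters of format_date and their required/optional flag:
  date_string: required
  input_format: required
  output_format: required
date_string, input_format, output_format


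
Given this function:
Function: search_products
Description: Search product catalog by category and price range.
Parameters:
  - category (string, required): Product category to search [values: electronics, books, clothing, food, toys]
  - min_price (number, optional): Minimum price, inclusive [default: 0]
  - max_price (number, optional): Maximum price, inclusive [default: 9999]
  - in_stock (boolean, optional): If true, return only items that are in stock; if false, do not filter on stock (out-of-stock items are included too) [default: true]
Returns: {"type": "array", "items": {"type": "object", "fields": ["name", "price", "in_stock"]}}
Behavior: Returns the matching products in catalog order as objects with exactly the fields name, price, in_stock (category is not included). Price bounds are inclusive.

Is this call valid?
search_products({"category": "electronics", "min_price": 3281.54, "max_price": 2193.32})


Checking all required parameters present and types match... All valid.
Valid


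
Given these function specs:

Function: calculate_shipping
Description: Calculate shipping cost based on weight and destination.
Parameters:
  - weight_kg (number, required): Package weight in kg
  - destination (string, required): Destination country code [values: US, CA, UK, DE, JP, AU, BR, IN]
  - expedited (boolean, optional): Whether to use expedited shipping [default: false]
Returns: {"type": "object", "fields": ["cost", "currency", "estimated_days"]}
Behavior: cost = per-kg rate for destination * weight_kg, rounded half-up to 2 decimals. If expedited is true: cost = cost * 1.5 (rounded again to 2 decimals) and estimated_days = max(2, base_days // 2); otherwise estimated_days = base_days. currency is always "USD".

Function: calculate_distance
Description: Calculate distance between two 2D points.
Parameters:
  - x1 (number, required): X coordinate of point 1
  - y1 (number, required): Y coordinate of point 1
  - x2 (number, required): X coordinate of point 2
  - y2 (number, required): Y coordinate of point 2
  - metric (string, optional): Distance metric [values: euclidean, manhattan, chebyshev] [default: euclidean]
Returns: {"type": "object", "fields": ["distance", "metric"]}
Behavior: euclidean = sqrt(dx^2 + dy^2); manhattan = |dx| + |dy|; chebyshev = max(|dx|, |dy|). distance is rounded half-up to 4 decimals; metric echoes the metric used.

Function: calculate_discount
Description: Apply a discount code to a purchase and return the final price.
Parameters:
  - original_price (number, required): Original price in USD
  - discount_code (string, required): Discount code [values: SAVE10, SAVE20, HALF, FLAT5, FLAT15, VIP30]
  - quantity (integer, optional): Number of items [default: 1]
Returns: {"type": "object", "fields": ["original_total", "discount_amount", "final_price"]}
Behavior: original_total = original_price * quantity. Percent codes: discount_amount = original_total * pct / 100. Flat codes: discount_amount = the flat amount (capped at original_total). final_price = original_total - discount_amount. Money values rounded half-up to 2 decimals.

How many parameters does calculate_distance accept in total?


Parameters of calculate_distance: x1 (required), y1 (required), x2 (required), y2 (required), metric (optional)
Total:
5


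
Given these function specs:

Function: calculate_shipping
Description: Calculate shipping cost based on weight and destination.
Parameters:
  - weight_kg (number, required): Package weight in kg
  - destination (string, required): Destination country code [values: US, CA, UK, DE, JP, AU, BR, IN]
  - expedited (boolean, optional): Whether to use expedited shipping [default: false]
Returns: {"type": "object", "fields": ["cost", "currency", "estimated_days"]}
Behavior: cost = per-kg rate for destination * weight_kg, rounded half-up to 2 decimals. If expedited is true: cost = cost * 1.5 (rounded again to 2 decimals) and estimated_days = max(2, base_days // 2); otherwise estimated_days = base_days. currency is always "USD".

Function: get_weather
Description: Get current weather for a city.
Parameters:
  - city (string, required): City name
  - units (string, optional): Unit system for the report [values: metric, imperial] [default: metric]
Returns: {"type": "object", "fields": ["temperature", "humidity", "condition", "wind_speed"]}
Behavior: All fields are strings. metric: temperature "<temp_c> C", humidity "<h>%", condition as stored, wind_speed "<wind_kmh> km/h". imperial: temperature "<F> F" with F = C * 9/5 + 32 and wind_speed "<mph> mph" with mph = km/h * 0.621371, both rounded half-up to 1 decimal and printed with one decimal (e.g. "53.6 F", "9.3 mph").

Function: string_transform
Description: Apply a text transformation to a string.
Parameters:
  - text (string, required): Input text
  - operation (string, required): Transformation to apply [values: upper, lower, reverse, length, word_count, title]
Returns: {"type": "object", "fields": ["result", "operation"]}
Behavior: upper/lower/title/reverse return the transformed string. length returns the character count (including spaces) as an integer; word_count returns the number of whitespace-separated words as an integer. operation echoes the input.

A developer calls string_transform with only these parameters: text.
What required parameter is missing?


Required parameters: text, operation
Provided: text
Missing: operation
operation


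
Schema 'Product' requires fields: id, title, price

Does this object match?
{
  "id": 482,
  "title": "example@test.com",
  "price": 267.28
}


Checking required fields... All present.
Valid - all required fields present


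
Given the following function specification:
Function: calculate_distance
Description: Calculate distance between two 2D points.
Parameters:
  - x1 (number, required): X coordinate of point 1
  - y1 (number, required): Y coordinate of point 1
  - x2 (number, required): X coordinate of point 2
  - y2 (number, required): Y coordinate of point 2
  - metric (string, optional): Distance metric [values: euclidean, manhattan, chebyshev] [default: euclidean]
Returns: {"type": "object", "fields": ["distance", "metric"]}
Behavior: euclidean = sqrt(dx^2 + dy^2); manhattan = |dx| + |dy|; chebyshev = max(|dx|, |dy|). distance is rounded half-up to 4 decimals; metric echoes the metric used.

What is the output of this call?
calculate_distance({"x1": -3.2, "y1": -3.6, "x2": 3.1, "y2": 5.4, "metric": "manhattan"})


|dx| = |3.1 - -3.2| = 6.3; |dy| = |5.4 - -3.6| = 9
manhattan: 6.3 + 9 = 15.3
Round to 4 decimals: 15.3
Output:
{"distance": 15.3, "metric": "manhattan"}


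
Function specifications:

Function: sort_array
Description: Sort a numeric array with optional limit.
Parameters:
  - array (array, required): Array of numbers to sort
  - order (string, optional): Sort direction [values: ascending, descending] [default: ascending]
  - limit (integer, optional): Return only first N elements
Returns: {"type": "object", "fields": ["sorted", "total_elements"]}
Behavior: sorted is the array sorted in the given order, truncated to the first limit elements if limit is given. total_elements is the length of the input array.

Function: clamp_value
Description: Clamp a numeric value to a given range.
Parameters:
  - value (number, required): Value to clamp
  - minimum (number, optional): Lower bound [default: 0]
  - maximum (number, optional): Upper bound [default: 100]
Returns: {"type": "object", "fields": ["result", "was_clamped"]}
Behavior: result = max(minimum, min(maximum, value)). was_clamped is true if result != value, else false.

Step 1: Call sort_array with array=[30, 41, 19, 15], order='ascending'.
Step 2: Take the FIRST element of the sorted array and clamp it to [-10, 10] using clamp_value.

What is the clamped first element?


Step 1: sort_array(order=ascending)
  sorted: [15, 19, 30, 41]
  -> first element = 15
Step 2: clamp_value(value=15, minimum=-10, maximum=10)
  result = max(-10, min(10, 15)) = max(-10, 10) = 10
  was_clamped = (10 != 15) = true
  -> result = 10
10


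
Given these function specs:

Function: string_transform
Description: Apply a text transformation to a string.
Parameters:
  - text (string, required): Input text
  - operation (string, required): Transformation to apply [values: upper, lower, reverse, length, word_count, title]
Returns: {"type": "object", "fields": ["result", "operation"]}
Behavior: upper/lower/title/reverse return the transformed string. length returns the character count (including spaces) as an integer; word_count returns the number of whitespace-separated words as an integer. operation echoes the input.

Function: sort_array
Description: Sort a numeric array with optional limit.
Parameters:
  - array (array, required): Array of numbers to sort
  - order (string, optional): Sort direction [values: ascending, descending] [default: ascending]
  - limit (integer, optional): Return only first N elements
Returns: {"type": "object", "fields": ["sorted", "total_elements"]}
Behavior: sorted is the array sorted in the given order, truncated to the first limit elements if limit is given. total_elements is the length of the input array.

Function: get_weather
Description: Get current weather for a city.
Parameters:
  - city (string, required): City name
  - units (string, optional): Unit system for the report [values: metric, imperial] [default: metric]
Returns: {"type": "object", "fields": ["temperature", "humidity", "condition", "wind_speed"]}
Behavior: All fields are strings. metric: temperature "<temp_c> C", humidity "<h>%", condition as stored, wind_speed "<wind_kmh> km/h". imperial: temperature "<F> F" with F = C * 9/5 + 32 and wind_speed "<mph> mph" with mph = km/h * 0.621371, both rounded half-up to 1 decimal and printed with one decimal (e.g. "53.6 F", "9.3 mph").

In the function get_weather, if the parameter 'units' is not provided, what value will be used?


The get_weather spec declares:
  - units (string, optional): Unit system for the report [values: metric, imperial] [default: metric]
Default:
metric


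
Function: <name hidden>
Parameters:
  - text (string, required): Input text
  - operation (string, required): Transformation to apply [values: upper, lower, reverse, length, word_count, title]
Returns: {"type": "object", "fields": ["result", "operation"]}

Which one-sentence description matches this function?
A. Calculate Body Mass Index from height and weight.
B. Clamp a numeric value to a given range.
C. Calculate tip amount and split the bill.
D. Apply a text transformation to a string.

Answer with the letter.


Parameters text, operation and return ["result", "operation"] fit: Apply a text transformation to a string.
D


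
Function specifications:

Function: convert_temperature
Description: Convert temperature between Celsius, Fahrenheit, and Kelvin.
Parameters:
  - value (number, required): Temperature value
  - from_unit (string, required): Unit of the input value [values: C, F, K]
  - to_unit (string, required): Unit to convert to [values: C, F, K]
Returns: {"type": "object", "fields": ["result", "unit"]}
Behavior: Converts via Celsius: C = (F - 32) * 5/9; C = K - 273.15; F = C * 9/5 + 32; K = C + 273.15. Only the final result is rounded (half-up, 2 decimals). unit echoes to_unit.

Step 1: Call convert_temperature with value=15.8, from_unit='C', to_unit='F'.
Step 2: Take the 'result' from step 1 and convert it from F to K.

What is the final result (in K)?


Step 1: convert_temperature(value=15.8, from_unit=C, to_unit=F)
  Input already in C: 15.8
  To F: 15.8 * 9/5 + 32 = 60.44
  Round to 2 decimals: 60.44
  -> result = 60.44 F
Step 2: convert_temperature(value=60.44, from_unit=F, to_unit=K)
  To C: (60.44 - 32) * 5/9 = 15.8
  To K: 15.8 + 273.15 = 288.95
  Round to 2 decimals: 288.95
  -> result = 288.95 K
288.95 K


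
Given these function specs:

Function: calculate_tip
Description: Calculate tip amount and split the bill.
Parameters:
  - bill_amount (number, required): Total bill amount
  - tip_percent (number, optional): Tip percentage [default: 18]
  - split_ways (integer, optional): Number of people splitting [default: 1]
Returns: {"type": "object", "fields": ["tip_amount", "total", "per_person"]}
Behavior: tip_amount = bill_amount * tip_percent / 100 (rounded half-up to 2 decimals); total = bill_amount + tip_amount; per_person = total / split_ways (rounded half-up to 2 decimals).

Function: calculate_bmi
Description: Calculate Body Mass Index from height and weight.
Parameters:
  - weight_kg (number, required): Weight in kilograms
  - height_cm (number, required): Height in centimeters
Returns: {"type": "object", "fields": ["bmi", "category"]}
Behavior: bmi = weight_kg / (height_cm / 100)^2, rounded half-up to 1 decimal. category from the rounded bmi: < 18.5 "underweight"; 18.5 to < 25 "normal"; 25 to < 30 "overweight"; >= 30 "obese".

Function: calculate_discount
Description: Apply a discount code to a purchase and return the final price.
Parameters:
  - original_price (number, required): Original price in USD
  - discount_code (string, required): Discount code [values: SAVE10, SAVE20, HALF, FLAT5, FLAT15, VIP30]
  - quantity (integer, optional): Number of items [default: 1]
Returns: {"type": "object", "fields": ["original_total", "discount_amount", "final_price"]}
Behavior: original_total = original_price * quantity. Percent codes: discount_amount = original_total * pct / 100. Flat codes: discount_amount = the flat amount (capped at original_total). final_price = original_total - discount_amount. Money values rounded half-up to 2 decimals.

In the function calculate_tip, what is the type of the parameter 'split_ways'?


The calculate_tip spec declares:
  - split_ways (integer, optional): Number of people splitting [default: 1]
Type:
integer


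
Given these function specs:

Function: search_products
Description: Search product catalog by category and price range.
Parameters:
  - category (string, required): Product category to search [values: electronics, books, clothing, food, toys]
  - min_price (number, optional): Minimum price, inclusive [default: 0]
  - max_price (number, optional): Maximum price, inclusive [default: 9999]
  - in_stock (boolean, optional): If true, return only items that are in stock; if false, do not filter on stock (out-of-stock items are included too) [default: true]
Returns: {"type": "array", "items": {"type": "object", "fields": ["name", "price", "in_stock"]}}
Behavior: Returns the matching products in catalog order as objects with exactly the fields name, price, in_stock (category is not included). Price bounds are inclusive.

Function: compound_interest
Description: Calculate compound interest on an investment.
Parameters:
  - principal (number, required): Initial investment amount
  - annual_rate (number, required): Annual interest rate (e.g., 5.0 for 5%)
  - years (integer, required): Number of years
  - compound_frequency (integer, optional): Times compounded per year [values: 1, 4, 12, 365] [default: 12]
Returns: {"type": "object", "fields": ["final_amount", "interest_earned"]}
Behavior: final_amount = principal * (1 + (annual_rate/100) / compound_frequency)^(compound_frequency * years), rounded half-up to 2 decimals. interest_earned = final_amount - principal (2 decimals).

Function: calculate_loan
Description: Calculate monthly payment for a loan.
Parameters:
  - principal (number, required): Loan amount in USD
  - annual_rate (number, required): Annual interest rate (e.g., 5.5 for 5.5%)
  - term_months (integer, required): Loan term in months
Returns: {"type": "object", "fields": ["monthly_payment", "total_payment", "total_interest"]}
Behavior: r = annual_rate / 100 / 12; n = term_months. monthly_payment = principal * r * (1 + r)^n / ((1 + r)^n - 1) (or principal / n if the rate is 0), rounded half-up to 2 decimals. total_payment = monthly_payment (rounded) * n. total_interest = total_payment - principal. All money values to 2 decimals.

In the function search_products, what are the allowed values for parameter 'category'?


The search_products spec declares:
  - category (string, required): Product category to search [values: electronics, books, clothing, food, toys]
Allowed values:
electronics, books, clothing, food, toys


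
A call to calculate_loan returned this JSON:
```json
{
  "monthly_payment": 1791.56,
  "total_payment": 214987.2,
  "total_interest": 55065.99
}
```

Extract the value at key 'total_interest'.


55065.99


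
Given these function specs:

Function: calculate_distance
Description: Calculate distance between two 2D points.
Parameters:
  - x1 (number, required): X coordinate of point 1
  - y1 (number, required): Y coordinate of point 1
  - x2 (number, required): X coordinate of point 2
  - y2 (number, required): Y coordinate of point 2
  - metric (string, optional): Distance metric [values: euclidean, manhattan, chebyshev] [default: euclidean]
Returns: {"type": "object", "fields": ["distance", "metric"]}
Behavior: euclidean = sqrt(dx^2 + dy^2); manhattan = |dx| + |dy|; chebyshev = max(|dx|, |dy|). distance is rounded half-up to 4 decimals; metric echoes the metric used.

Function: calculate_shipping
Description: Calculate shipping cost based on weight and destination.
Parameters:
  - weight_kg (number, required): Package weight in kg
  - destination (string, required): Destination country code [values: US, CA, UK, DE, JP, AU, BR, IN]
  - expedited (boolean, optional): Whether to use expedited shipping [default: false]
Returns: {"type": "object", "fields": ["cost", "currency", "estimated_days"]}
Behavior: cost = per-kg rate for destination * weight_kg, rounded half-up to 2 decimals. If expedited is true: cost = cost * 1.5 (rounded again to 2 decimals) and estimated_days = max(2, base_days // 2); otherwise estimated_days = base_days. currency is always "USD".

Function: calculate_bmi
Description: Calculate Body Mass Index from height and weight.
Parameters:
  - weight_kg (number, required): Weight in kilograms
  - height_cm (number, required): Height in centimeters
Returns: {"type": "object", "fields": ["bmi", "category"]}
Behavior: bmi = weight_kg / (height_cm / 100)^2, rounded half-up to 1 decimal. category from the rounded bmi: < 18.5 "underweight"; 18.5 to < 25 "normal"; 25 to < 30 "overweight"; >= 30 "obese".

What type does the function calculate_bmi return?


The calculate_bmi spec declares Returns: {"type": "object", "fields": ["bmi", "category"]}
Type:
object


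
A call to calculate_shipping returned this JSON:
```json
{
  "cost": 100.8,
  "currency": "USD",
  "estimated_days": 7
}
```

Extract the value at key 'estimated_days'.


7


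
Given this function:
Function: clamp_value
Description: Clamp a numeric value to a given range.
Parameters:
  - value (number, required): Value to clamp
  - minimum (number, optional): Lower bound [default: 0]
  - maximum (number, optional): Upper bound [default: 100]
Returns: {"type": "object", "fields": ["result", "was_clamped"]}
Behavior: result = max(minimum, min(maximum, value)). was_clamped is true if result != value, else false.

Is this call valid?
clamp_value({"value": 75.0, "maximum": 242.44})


Checking all required parameters present and types match... All valid.
Valid


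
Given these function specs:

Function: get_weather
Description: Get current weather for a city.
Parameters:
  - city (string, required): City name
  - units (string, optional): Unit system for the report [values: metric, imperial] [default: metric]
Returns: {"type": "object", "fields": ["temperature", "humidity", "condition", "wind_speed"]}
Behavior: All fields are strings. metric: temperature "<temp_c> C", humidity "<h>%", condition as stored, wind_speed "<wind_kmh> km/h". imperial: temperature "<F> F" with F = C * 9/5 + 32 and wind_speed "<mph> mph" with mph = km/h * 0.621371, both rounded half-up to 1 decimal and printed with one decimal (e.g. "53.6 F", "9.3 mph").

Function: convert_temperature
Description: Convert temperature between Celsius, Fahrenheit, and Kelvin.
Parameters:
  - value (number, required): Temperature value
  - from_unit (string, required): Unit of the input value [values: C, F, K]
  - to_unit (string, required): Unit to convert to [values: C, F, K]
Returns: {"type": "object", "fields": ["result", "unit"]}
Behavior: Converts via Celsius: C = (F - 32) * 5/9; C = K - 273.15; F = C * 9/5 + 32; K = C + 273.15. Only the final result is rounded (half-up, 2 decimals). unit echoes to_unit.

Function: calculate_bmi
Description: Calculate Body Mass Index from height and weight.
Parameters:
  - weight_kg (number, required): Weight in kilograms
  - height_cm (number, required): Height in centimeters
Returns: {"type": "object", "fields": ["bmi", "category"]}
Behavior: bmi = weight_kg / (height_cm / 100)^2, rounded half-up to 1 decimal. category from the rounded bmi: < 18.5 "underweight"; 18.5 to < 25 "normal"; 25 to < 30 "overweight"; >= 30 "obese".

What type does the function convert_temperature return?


The convert_temperature spec declares Returns: {"type": "object", "fields": ["result", "unit"]}
Type:
object


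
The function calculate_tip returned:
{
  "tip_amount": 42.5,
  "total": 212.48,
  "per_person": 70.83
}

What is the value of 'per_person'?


70.83


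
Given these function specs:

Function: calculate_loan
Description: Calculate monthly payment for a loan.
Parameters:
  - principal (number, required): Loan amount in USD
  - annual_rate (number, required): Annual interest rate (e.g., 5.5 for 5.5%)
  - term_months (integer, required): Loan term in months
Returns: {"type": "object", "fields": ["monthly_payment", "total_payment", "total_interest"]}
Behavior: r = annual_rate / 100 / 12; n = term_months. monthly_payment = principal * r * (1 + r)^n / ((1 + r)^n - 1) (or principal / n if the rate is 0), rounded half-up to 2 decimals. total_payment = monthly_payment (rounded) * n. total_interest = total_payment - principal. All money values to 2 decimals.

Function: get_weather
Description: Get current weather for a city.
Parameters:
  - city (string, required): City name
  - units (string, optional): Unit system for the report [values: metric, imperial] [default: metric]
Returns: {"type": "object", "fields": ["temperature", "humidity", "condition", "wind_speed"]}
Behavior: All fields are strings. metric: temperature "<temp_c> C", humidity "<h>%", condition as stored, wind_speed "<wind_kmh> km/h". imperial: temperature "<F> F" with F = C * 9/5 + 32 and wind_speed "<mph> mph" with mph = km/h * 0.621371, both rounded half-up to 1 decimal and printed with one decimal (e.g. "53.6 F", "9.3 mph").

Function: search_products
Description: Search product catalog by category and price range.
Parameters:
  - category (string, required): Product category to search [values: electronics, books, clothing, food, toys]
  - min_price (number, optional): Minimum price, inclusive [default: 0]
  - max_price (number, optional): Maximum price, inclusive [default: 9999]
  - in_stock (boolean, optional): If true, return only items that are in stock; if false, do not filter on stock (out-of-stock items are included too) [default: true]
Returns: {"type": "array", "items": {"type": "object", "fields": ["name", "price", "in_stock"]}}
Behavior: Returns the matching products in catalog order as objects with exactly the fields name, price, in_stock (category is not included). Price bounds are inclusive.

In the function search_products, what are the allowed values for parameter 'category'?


The search_products spec declares:
  - category (string, required): Product category to search [values: electronics, books, clothing, food, toys]
Allowed values:
electronics, books, clothing, food, toys


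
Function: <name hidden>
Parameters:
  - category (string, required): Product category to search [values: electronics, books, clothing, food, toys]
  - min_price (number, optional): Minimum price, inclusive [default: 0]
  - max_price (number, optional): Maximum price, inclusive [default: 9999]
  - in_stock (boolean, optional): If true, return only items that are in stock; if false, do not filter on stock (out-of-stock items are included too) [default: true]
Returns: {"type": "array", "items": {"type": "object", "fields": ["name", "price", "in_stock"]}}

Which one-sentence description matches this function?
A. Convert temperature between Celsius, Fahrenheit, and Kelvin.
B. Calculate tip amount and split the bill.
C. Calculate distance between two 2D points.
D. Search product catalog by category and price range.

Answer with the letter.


Parameters category, min_price, max_price, in_stock and return "array" fit: Search product catalog by category and price range.
D


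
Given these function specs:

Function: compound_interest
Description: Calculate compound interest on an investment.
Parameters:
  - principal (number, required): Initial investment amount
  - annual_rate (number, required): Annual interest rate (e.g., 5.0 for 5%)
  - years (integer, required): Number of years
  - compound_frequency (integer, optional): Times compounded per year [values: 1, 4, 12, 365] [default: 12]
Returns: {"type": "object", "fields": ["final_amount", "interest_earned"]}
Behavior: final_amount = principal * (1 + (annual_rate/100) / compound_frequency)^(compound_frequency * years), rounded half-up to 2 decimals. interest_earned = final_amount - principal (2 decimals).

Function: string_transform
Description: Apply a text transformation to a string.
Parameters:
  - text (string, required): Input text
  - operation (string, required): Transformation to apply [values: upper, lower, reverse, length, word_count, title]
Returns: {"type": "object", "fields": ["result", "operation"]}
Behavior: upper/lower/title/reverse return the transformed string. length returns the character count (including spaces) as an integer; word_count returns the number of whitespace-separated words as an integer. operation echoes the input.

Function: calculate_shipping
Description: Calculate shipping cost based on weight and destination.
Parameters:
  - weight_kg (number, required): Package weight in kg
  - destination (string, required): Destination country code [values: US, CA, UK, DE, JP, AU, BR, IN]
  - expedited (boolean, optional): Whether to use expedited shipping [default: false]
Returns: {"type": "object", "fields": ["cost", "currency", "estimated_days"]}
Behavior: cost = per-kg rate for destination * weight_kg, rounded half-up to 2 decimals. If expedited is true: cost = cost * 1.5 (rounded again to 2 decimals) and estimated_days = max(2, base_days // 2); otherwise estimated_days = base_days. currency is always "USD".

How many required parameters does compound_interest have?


Parameters of compound_interest: principal (required), annual_rate (required), years (required), compound_frequency (optional)
Required count:
3


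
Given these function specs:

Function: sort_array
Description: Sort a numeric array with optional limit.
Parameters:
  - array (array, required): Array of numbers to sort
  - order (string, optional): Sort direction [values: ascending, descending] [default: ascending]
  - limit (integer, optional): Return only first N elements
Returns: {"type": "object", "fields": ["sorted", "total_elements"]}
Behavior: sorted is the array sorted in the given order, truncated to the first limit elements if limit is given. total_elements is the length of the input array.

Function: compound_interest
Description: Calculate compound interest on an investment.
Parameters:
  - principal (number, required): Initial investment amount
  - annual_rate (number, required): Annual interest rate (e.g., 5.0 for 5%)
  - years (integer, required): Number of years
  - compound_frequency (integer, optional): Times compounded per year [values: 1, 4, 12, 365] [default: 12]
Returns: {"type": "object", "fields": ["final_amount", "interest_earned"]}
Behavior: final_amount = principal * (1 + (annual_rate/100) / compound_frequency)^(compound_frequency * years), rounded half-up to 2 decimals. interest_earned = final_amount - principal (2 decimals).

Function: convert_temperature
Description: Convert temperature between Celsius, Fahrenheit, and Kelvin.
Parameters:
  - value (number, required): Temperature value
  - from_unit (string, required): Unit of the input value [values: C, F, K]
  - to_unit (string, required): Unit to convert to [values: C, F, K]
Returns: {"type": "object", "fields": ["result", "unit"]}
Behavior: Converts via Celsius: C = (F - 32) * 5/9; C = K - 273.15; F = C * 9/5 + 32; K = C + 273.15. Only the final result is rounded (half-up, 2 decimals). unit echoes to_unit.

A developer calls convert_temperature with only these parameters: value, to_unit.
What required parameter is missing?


Required parameters: value, from_unit, to_unit
Provided: value, to_unit
Missing: from_unit
from_unit


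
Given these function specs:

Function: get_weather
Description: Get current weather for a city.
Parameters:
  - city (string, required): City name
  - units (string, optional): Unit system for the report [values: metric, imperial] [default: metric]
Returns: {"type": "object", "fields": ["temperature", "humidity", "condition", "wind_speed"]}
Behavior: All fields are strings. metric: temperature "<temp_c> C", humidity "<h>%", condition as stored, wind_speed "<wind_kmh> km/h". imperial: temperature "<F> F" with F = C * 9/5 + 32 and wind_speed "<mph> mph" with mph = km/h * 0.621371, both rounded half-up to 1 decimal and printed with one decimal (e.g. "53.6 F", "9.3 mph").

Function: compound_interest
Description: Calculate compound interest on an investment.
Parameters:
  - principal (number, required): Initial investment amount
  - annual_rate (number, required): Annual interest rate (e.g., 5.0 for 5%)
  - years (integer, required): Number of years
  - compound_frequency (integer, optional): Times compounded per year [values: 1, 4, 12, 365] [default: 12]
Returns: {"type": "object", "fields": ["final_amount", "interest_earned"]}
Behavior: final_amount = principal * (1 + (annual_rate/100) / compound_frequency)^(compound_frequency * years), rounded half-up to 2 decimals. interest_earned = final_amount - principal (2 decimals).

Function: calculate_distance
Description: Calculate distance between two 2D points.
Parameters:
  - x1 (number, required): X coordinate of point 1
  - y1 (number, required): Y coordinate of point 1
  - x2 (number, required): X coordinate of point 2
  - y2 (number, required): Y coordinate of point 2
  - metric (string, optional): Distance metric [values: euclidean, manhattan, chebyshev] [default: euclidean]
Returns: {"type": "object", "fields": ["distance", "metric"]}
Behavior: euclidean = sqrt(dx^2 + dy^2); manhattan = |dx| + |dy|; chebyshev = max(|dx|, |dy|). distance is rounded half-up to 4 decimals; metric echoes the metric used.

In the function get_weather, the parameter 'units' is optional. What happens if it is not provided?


The get_weather spec declares:
  - units (string, optional): Unit system for the report [values: metric, imperial] [default: metric]
It defaults to metric


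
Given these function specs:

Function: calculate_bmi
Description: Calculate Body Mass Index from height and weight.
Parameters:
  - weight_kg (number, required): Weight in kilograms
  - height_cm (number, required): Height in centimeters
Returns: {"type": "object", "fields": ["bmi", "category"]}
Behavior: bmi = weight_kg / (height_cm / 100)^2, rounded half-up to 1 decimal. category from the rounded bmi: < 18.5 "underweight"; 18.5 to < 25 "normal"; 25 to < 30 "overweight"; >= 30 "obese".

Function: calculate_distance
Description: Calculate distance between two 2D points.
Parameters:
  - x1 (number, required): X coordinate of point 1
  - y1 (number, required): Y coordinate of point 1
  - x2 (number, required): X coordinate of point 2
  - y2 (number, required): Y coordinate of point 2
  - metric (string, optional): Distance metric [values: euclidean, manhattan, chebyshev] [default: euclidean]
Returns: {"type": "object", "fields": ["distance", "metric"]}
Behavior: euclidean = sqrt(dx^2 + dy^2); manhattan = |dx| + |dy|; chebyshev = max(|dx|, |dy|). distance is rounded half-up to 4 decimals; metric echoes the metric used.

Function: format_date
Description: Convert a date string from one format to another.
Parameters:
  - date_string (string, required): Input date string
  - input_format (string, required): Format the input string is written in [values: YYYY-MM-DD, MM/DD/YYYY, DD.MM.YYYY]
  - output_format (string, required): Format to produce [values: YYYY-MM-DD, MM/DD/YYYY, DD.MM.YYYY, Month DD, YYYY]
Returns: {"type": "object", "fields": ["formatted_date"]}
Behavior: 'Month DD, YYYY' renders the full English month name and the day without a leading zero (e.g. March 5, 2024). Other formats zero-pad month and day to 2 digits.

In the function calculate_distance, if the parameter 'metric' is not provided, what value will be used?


The calculate_distance spec declares:
  - metric (string, optional): Distance metric [values: euclidean, manhattan, chebyshev] [default: euclidean]
Default:
euclidean


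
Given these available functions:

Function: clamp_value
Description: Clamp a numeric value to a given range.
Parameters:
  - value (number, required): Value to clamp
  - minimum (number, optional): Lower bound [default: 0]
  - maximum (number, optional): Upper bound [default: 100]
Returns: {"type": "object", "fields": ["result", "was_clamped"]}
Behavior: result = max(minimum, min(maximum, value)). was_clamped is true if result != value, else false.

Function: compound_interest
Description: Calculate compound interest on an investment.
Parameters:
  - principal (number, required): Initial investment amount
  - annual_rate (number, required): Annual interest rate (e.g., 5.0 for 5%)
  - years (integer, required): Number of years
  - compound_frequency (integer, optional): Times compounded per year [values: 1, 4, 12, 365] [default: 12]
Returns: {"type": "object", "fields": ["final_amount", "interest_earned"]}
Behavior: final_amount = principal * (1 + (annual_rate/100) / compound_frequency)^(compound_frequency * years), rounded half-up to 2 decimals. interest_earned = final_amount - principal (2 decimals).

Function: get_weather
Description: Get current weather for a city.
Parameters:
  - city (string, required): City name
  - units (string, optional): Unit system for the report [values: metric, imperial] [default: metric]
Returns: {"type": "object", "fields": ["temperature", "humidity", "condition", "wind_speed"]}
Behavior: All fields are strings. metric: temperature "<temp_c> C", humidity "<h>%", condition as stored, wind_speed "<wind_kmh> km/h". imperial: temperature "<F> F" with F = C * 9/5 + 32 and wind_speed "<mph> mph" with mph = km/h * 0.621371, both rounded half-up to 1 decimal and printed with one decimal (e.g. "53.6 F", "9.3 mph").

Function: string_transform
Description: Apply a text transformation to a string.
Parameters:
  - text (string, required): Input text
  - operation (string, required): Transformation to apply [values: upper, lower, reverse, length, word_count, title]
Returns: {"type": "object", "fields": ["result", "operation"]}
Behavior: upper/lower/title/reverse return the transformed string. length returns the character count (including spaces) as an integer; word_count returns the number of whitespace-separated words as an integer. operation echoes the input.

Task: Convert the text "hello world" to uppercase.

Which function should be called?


The task needs a function whose description is: Apply a text transformation to a string.
string_transform


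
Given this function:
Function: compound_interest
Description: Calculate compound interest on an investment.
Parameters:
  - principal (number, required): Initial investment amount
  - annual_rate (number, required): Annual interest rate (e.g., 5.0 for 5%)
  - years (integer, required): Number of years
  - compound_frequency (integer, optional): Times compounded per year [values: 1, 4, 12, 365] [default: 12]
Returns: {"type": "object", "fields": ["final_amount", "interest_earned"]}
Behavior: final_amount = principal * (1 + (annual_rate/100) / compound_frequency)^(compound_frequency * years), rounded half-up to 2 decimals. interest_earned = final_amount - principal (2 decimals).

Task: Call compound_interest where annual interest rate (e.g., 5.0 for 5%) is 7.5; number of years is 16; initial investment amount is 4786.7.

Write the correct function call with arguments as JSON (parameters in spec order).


Mapping each described value to its parameter name:
  'Annual interest rate (e.g., 5.0 for 5%)' -> annual_rate = 7.5
  'Number of years' -> years = 16
  'Initial investment amount' -> principal = 4786.7
compound_interest({"principal": 4786.7, "annual_rate": 7.5, "years": 16})


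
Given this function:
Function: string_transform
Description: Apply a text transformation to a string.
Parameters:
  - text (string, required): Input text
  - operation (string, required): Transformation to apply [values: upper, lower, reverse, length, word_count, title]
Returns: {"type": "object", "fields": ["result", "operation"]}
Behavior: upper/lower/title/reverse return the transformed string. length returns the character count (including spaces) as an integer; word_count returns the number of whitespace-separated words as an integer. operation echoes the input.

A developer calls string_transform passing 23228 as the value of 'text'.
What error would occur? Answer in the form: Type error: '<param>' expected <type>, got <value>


Spec: 'text' is declared as string; 23228 is an integer.
Type error: 'text' expected string, got 23228


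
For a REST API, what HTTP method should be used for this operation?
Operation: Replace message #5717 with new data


GET = read, POST = create, PUT = update/replace, DELETE = remove
This operation is an update/replace.
PUT


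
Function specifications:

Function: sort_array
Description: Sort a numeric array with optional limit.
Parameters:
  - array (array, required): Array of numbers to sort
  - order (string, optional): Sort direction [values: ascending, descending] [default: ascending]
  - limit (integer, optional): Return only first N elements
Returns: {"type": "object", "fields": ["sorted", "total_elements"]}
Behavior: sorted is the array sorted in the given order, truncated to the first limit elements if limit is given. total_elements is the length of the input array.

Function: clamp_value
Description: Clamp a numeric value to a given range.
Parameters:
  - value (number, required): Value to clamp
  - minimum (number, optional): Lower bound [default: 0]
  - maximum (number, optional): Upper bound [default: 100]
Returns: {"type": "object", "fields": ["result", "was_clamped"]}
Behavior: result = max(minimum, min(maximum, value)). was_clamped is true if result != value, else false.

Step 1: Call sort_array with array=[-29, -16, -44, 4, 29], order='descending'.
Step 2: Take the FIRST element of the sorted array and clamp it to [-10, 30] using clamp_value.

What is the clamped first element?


Step 1: sort_array(order=descending)
  sorted: [29, 4, -16, -29, -44]
  -> first element = 29
Step 2: clamp_value(value=29, minimum=-10, maximum=30)
  result = max(-10, min(30, 29)) = max(-10, 29) = 29
  was_clamped = (29 != 29) = false
  -> result = 29
29
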